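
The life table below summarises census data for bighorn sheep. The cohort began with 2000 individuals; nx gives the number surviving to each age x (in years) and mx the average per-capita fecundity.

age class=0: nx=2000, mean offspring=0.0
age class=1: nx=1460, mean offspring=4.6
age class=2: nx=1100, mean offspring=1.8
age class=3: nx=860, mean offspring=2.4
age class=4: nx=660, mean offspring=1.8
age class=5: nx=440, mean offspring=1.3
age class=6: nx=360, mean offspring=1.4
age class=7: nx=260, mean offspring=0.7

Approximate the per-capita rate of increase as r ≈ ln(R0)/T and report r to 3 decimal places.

0.866

lx = nx/n0 = nx/2000: 1, 0.73, 0.55, 0.43, 0.33, 0.22, 0.18, 0.13
R0 = Σ lx·mx = 0 + 3.358 + 0.99 + 1.032 + 0.594 + 0.286 + 0.252 + 0.091 = 6.603
Σ x·lx·mx = 14.389; T = 14.389/6.603 = 2.17916…
r ≈ ln(R0)/T = ln(6.603)/2.17916… = 0.86617… → 0.866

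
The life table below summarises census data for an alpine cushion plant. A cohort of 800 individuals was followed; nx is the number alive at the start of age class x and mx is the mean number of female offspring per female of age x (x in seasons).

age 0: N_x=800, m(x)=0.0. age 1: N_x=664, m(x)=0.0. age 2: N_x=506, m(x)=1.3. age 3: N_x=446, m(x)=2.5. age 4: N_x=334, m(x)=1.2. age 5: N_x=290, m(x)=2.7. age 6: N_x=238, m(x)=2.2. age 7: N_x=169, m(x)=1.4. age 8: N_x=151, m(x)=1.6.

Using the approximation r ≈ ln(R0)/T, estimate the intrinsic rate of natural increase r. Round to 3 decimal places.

lx = nx/n0 = nx/800: 1, 0.83, 0.6325, 0.5575, 0.4175, 0.3625, 0.2975, 0.21125, 0.18875
R0 = Σ lx·mx = 0 + 0 + 0.82225 + 1.39375 + 0.501 + 0.97875 + 0.6545 + 0.29575… + 0.302… = 4.948
Σ x·lx·mx = 21.13675; T = 21.13675/4.948 = 4.27178…
r ≈ ln(R0)/T = ln(4.948)/4.27178… = 0.37431… → 0.374

0.374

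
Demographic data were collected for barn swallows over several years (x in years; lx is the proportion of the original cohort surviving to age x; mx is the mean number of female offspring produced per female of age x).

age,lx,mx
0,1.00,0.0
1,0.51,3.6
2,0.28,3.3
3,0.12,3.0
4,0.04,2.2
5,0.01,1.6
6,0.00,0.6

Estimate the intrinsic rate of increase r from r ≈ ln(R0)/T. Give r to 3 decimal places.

0.726

R0 = Σ lx·mx = 0 + 1.836 + 0.924 + 0.36 + 0.088 + 0.016 + 0 = 3.224
Σ x·lx·mx = 5.196; T = 5.196/3.224 = 1.61166…
r ≈ ln(R0)/T = ln(3.224)/1.61166… = 0.72634… → 0.726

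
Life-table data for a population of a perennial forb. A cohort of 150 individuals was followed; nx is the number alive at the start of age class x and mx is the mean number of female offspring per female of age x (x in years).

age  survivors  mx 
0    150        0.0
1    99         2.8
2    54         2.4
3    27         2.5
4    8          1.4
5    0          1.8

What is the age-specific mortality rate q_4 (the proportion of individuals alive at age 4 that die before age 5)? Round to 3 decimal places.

lx = nx/n0 = nx/150: 1, 0.66, 0.36, 0.18, 0.05333…, 0
q_4 = (l_4 − l_5) / l_4 = (0.053333… − 0) / 0.053333…
     = 0.053333… / 0.053333… = 1 → 1.000

1.000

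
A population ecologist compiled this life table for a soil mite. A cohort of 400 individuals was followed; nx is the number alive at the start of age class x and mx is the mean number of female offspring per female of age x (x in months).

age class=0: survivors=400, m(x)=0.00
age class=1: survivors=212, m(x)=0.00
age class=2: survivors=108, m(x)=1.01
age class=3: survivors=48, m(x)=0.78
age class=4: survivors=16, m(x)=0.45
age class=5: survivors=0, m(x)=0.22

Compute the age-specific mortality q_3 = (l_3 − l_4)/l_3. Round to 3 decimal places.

lx = nx/n0 = nx/400: 1, 0.53, 0.27, 0.12, 0.04, 0
q_3 = (l_3 − l_4) / l_3 = (0.12 − 0.04) / 0.12
     = 0.08 / 0.12 = 0.666667… → 0.667

0.667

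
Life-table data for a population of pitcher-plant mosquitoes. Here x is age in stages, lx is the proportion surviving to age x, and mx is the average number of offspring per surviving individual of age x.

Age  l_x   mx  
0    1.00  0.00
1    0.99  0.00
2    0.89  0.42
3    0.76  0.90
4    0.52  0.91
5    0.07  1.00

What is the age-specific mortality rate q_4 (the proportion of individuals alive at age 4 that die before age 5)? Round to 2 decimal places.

q_4 = (l_4 − l_5) / l_4 = (0.52 − 0.07) / 0.52
     = 0.45 / 0.52 = 0.865385… → 0.87

0.87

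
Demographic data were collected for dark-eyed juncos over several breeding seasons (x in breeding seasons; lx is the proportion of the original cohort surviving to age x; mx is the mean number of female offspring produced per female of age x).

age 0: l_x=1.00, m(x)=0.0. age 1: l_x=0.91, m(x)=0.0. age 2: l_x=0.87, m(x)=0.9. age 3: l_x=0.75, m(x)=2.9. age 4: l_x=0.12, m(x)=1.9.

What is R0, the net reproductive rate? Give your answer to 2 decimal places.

lx·mx by age: 0, 0, 0.783, 2.175, 0.228
R0 = Σ lx·mx = 3.186 → 3.19

3.19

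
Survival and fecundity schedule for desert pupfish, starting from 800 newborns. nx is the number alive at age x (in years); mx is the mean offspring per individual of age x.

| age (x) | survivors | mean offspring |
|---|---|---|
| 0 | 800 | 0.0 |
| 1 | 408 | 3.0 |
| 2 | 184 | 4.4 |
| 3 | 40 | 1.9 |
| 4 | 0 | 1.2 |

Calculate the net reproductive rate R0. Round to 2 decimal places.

2.64

lx = nx/n0 = nx/800: 1, 0.51, 0.23, 0.05, 0
lx·mx by age: 0, 1.53, 1.012, 0.095, 0
R0 = Σ lx·mx = 2.637 → 2.64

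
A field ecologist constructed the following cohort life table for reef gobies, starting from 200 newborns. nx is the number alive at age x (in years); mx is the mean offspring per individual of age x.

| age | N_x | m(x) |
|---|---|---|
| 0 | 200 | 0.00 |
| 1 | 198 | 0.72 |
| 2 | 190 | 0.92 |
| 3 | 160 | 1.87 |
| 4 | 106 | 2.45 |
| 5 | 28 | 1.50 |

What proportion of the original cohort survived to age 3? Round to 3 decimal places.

0.800

l_3 = n_3/n_0 = 160/200 = 0.8 → 0.800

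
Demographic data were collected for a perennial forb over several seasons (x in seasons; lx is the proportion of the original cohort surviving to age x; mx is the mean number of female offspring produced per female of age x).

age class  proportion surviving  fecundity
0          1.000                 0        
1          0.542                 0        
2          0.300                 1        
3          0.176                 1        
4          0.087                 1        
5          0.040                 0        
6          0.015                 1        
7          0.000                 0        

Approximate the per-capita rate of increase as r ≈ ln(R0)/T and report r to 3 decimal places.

-0.202

R0 = Σ lx·mx = 0 + 0 + 0.3 + 0.176 + 0.087 + 0 + 0.015 + 0 = 0.578
Σ x·lx·mx = 1.566; T = 1.566/0.578 = 2.70934…
r ≈ ln(R0)/T = ln(0.578)/2.70934… = -0.20233… → -0.202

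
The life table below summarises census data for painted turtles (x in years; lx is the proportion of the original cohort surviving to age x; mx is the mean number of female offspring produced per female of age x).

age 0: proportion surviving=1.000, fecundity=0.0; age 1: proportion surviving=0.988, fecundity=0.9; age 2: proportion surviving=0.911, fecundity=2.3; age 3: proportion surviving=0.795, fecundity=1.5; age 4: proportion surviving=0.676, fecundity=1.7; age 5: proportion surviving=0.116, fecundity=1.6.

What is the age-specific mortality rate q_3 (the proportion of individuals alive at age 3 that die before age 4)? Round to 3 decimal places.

0.150

q_3 = (l_3 − l_4) / l_3 = (0.795 − 0.676) / 0.795
     = 0.119 / 0.795 = 0.149686… → 0.150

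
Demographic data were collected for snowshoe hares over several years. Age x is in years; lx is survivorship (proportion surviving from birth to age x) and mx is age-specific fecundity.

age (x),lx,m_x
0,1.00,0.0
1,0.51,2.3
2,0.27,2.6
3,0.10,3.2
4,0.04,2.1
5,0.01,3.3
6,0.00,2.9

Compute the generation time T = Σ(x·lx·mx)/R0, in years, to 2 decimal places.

lx·mx: 0, 1.173, 0.702, 0.32, 0.084, 0.033, 0 → R0 = 2.312
x·lx·mx: 0, 1.173, 1.404, 0.96, 0.336, 0.165, 0 → Σ = 4.038
T = 4.038 / 2.312 = 1.74654… → 1.75

1.75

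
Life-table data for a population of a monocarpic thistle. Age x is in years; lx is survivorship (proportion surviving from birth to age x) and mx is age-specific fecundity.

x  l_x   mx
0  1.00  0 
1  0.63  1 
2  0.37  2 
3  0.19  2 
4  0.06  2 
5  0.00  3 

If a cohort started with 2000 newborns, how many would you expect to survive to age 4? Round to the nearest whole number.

Expected survivors = N0 · l_4 = 2000 × 0.06 = 120 → 120

120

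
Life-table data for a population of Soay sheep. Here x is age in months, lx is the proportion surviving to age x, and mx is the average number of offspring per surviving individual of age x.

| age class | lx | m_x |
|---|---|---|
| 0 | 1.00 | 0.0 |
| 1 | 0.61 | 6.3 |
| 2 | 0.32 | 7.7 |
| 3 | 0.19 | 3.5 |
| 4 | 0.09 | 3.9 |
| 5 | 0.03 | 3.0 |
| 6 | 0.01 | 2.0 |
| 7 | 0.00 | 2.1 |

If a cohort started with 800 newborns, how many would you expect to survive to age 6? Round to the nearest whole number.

Expected survivors = N0 · l_6 = 800 × 0.01 = 8 → 8

8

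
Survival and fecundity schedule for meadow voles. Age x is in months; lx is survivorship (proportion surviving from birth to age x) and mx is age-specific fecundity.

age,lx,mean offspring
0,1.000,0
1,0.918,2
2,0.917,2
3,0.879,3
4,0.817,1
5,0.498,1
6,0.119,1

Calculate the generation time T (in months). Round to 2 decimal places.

2.57

lx·mx: 0, 1.836, 1.834, 2.637, 0.817, 0.498, 0.119 → R0 = 7.741
x·lx·mx: 0, 1.836, 3.668, 7.911, 3.268, 2.49, 0.714 → Σ = 19.887
T = 19.887 / 7.741 = 2.569048… → 2.57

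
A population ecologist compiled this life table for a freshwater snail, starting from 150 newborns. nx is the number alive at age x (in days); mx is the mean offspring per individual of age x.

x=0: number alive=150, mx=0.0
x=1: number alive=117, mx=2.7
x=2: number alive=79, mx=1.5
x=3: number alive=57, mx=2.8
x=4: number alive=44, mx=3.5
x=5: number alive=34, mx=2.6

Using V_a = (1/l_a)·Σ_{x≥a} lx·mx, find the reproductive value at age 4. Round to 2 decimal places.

5.51

lx = nx/n0 = nx/150: 1, 0.78, 0.52667…, 0.38, 0.29333…, 0.22667…
lx·mx for x ≥ 4: 1.026667…, 0.589333… → sum = 1.616…
V_4 = 1.616… / l_4 = 1.616… / 0.293333… = 5.509091… → 5.51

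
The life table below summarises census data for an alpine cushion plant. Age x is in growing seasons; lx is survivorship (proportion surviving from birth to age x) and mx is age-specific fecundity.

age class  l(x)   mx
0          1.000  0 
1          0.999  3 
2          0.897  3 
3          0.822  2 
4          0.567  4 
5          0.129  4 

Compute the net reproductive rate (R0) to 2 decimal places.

lx·mx by age: 0, 2.997, 2.691, 1.644, 2.268, 0.516
R0 = Σ lx·mx = 10.116 → 10.12

10.12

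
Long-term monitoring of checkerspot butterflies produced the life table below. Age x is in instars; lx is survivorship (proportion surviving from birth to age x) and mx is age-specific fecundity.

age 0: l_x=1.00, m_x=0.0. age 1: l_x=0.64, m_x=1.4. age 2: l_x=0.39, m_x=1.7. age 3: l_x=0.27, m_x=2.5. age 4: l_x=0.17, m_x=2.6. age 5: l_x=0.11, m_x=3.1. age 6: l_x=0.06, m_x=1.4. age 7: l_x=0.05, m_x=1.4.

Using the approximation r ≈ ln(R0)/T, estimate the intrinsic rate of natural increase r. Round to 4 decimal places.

R0 = Σ lx·mx = 0 + 0.896 + 0.663 + 0.675 + 0.442 + 0.341 + 0.084 + 0.07 = 3.171
Σ x·lx·mx = 8.714; T = 8.714/3.171 = 2.74803…
r ≈ ln(R0)/T = ln(3.171)/2.74803… = 0.419954… → 0.4200

0.4200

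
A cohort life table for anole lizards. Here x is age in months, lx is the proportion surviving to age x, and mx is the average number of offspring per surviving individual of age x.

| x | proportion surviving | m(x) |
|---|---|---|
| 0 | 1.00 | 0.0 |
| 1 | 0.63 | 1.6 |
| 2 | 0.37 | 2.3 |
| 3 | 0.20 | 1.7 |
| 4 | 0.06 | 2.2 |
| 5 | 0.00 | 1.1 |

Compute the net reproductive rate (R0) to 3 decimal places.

lx·mx by age: 0, 1.008, 0.851, 0.34, 0.132, 0
R0 = Σ lx·mx = 2.331 → 2.331

2.331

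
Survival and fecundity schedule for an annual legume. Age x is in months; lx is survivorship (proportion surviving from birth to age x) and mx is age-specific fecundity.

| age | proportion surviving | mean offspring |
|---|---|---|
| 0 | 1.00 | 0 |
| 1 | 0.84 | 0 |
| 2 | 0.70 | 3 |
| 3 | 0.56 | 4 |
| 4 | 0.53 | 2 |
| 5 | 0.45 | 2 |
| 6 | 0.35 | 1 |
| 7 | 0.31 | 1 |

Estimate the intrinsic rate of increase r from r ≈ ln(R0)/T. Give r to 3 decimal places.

0.564

R0 = Σ lx·mx = 0 + 0 + 2.1 + 2.24 + 1.06 + 0.9 + 0.35 + 0.31 = 6.96
Σ x·lx·mx = 23.93; T = 23.93/6.96 = 3.43822…
r ≈ ln(R0)/T = ln(6.96)/3.43822… = 0.5643… → 0.564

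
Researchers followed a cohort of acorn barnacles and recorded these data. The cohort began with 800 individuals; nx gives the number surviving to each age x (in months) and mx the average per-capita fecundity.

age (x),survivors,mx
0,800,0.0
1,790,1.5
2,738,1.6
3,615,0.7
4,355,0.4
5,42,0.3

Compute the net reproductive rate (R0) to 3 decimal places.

lx = nx/n0 = nx/800: 1, 0.9875, 0.9225, 0.76875, 0.44375, 0.0525
lx·mx by age: 0, 1.48125, 1.476, 0.538125, 0.1775, 0.01575
R0 = Σ lx·mx = 3.688625 → 3.689

3.689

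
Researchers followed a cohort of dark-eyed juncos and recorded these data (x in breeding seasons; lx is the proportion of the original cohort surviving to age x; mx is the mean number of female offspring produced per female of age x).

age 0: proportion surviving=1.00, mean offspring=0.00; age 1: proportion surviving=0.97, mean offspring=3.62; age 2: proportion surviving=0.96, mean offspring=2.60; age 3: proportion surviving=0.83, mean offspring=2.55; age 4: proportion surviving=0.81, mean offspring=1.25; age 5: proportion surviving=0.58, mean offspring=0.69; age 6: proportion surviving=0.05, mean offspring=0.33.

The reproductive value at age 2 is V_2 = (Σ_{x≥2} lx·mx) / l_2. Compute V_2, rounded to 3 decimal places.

6.293

lx·mx for x ≥ 2: 2.496, 2.1165, 1.0125, 0.4002, 0.0165 → sum = 6.0417
V_2 = 6.0417 / l_2 = 6.0417 / 0.96 = 6.293438… → 6.293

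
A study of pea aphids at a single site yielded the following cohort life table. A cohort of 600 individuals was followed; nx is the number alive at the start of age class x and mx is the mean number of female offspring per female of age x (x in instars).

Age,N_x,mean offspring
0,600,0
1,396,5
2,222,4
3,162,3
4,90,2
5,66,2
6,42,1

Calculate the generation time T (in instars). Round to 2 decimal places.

1.85

lx = nx/n0 = nx/600: 1, 0.66, 0.37, 0.27, 0.15, 0.11, 0.07
lx·mx: 0, 3.3, 1.48, 0.81, 0.3, 0.22, 0.07 → R0 = 6.18
x·lx·mx: 0, 3.3, 2.96, 2.43, 1.2, 1.1, 0.42 → Σ = 11.41
T = 11.41 / 6.18 = 1.846278… → 1.85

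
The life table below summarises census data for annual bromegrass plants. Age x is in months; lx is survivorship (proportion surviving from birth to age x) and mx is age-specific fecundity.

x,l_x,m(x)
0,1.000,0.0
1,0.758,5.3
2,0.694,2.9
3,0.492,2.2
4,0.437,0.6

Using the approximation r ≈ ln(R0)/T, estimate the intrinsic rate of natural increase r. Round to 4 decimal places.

R0 = Σ lx·mx = 0 + 4.0174 + 2.0126 + 1.0824 + 0.2622 = 7.3746
Σ x·lx·mx = 12.3386; T = 12.3386/7.3746 = 1.67312…
r ≈ ln(R0)/T = ln(7.3746)/1.67312… = 1.1942… → 1.1942

1.1942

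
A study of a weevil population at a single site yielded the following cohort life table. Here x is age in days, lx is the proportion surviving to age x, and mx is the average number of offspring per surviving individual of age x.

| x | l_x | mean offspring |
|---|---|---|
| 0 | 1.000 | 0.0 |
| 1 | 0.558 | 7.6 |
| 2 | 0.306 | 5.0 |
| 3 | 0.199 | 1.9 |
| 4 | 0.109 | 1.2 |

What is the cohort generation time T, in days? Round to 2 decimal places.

lx·mx: 0, 4.2408, 1.53, 0.3781, 0.1308 → R0 = 6.2797
x·lx·mx: 0, 4.2408, 3.06, 1.1343, 0.5232 → Σ = 8.9583
T = 8.9583 / 6.2797 = 1.426549… → 1.43

1.43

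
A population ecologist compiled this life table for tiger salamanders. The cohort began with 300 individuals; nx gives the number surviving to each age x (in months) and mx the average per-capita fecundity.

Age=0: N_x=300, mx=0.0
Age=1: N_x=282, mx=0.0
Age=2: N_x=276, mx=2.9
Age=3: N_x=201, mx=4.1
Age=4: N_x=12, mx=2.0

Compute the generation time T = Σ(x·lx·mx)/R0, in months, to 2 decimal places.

2.53

lx = nx/n0 = nx/300: 1, 0.94, 0.92, 0.67, 0.04
lx·mx: 0, 0, 2.668, 2.747, 0.08 → R0 = 5.495
x·lx·mx: 0, 0, 5.336, 8.241, 0.32 → Σ = 13.897
T = 13.897 / 5.495 = 2.529026… → 2.53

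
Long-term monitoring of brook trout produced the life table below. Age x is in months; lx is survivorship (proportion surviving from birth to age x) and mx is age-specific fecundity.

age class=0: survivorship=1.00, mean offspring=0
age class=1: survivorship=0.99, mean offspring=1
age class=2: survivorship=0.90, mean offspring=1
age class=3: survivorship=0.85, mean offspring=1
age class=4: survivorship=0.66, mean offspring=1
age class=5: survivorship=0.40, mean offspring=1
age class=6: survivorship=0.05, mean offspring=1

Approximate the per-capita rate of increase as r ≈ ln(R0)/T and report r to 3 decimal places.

R0 = Σ lx·mx = 0 + 0.99 + 0.9 + 0.85 + 0.66 + 0.4 + 0.05 = 3.85
Σ x·lx·mx = 10.28; T = 10.28/3.85 = 2.67013…
r ≈ ln(R0)/T = ln(3.85)/2.67013… = 0.50487… → 0.505

0.505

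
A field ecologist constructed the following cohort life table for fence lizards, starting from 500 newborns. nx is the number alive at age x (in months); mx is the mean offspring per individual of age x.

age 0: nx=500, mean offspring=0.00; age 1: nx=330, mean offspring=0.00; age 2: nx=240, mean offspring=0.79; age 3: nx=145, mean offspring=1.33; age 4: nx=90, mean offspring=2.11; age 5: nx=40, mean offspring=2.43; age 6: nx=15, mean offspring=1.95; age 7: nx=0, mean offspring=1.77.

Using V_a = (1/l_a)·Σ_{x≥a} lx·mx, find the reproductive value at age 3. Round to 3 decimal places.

lx = nx/n0 = nx/500: 1, 0.66, 0.48, 0.29, 0.18, 0.08, 0.03, 0
lx·mx for x ≥ 3: 0.3857, 0.3798, 0.1944, 0.0585, 0 → sum = 1.0184
V_3 = 1.0184 / l_3 = 1.0184 / 0.29 = 3.511724… → 3.512

3.512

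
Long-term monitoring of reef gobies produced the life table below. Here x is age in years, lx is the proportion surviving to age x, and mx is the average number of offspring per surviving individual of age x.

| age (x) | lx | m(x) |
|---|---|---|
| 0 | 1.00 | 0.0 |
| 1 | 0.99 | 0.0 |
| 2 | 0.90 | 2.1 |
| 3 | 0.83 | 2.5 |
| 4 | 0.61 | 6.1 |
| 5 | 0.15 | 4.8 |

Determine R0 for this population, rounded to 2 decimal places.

lx·mx by age: 0, 0, 1.89, 2.075, 3.721, 0.72
R0 = Σ lx·mx = 8.406 → 8.41

8.41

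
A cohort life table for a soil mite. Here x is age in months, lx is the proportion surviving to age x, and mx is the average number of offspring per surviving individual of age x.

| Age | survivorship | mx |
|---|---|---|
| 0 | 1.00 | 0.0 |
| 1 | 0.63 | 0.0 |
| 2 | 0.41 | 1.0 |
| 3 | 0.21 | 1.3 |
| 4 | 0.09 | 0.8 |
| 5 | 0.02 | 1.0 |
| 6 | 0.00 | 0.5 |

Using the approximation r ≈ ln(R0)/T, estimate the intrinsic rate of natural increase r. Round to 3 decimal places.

-0.097

R0 = Σ lx·mx = 0 + 0 + 0.41 + 0.273 + 0.072 + 0.02 + 0 = 0.775
Σ x·lx·mx = 2.027; T = 2.027/0.775 = 2.61548…
r ≈ ln(R0)/T = ln(0.775)/2.61548… = -0.09746… → -0.097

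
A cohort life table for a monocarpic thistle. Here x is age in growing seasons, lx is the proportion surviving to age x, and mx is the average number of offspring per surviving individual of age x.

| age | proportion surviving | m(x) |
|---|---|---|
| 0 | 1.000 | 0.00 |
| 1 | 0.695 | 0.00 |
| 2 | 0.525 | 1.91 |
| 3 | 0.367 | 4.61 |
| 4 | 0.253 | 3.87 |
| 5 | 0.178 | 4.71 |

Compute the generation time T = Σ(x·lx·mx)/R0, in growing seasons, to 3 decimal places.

3.366

lx·mx: 0, 0, 1.00275, 1.69187, 0.97911, 0.83838 → R0 = 4.51211
x·lx·mx: 0, 0, 2.0055, 5.07561, 3.91644, 4.1919 → Σ = 15.18945
T = 15.18945 / 4.51211 = 3.366374… → 3.366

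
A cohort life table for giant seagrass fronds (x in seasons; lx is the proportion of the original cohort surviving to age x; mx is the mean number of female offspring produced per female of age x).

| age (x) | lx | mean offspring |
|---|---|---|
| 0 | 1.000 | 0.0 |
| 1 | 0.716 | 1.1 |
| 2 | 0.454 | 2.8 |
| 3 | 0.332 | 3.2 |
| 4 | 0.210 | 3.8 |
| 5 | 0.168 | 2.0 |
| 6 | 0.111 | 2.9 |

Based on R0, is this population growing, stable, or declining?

growing

R0 = Σ lx·mx = 0 + 0.7876 + 1.2712 + 1.0624 + 0.798 + 0.336 + 0.3219 = 4.5771
R0 > 1, so the population is growing.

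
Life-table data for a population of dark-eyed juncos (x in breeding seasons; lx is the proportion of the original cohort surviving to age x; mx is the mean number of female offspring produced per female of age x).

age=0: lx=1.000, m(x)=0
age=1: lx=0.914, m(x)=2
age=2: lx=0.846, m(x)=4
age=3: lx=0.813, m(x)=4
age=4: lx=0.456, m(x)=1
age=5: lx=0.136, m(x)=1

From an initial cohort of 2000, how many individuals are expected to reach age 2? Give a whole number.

1692

Expected survivors = N0 · l_2 = 2000 × 0.846 = 1692 → 1692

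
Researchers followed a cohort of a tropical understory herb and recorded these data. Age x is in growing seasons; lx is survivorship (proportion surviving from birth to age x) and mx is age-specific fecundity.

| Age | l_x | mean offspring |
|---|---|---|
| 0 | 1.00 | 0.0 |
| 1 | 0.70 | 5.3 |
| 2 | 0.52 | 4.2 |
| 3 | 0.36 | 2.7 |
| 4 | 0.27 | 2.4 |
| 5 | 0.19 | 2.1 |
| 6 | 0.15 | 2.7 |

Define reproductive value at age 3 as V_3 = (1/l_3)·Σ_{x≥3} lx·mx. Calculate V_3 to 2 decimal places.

6.73

lx·mx for x ≥ 3: 0.972, 0.648, 0.399, 0.405 → sum = 2.424
V_3 = 2.424 / l_3 = 2.424 / 0.36 = 6.733333… → 6.73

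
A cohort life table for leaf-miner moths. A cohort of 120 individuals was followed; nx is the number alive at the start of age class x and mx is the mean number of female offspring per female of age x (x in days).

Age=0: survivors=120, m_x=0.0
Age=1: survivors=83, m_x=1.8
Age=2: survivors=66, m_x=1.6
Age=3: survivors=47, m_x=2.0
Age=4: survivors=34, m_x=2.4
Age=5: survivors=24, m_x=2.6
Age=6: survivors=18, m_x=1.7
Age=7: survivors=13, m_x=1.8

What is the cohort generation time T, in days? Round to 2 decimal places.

2.98

lx = nx/n0 = nx/120: 1, 0.69167…, 0.55, 0.39167…, 0.28333…, 0.2, 0.15, 0.10833…
lx·mx: 0, 1.245…, 0.88, 0.783333…, 0.68…, 0.52, 0.255, 0.195… → R0 = 4.558333…
x·lx·mx: 0, 1.245…, 1.76, 2.35…, 2.72…, 2.6, 1.53, 1.365… → Σ = 13.57…
T = 13.57… / 4.558333… = 2.976965… → 2.98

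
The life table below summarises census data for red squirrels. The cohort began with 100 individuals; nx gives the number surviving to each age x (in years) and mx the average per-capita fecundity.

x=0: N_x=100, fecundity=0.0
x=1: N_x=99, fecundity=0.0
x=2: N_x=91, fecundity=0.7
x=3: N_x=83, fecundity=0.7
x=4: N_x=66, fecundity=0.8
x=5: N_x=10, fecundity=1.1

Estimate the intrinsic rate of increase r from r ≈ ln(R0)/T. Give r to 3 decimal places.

lx = nx/n0 = nx/100: 1, 0.99, 0.91, 0.83, 0.66, 0.1
R0 = Σ lx·mx = 0 + 0 + 0.637 + 0.581 + 0.528 + 0.11 = 1.856
Σ x·lx·mx = 5.679; T = 5.679/1.856 = 3.05981…
r ≈ ln(R0)/T = ln(1.856)/3.05981… = 0.20211… → 0.202

0.202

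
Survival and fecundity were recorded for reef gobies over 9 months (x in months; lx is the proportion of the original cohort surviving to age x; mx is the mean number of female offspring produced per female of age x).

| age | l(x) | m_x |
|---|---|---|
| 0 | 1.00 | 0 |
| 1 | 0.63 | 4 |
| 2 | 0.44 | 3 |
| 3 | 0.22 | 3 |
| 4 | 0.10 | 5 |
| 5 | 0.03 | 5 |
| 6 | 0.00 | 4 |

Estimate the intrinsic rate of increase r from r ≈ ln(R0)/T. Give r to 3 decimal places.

R0 = Σ lx·mx = 0 + 2.52 + 1.32 + 0.66 + 0.5 + 0.15 + 0 = 5.15
Σ x·lx·mx = 9.89; T = 9.89/5.15 = 1.92039…
r ≈ ln(R0)/T = ln(5.15)/1.92039… = 0.85347… → 0.853

0.853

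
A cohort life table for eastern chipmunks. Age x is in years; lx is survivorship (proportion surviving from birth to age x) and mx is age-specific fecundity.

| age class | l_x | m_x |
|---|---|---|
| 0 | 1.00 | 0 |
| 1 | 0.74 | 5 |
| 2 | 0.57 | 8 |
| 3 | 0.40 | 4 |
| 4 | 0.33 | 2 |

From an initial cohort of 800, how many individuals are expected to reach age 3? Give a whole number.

Expected survivors = N0 · l_3 = 800 × 0.40 = 320 → 320

320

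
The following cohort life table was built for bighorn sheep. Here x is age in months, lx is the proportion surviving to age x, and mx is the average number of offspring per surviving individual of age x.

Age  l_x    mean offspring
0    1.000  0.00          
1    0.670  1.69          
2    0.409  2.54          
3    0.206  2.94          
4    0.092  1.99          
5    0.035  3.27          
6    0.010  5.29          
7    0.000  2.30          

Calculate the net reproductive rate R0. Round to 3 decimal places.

lx·mx by age: 0, 1.1323, 1.03886, 0.60564, 0.18308, 0.11445, 0.0529, 0
R0 = Σ lx·mx = 3.12723 → 3.127

3.127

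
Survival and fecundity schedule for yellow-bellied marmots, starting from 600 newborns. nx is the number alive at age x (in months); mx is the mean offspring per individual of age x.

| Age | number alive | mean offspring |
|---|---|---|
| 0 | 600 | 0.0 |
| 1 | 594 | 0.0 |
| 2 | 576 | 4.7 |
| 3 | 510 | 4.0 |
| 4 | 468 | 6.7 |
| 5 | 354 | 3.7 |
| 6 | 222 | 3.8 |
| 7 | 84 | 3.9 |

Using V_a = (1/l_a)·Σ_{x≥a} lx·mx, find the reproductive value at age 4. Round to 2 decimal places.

lx = nx/n0 = nx/600: 1, 0.99, 0.96, 0.85, 0.78, 0.59, 0.37, 0.14
lx·mx for x ≥ 4: 5.226, 2.183, 1.406, 0.546 → sum = 9.361
V_4 = 9.361 / l_4 = 9.361 / 0.78 = 12.001282… → 12.00

12.00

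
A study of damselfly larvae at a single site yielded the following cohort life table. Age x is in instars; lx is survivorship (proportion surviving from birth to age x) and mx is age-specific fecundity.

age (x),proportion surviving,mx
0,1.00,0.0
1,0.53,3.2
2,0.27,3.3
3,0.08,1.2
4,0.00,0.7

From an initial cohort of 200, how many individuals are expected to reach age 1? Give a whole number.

Expected survivors = N0 · l_1 = 200 × 0.53 = 106 → 106

106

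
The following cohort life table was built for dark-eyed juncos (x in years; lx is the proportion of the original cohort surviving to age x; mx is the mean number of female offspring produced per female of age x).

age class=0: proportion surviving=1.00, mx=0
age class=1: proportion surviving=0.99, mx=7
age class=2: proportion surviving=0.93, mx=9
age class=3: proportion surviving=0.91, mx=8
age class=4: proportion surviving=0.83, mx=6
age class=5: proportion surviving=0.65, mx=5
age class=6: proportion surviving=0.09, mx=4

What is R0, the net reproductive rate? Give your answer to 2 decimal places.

lx·mx by age: 0, 6.93, 8.37, 7.28, 4.98, 3.25, 0.36
R0 = Σ lx·mx = 31.17 → 31.17

31.17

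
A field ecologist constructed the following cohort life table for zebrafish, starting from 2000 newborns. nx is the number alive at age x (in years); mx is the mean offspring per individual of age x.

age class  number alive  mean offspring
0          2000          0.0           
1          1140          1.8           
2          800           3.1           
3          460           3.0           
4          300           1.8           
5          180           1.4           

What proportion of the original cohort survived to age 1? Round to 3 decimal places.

0.570

l_1 = n_1/n_0 = 1140/2000 = 0.57 → 0.570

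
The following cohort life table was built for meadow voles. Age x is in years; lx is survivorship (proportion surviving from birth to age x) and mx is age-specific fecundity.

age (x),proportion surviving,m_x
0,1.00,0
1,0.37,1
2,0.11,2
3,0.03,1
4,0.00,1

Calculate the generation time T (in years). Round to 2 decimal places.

lx·mx: 0, 0.37, 0.22, 0.03, 0 → R0 = 0.62
x·lx·mx: 0, 0.37, 0.44, 0.09, 0 → Σ = 0.9
T = 0.9 / 0.62 = 1.451613… → 1.45

1.45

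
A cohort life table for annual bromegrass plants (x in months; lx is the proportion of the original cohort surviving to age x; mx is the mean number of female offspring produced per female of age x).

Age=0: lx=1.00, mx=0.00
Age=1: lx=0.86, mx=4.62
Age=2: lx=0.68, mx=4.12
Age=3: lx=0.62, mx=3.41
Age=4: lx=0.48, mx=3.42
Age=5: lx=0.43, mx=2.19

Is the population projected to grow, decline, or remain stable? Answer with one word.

growing

R0 = Σ lx·mx = 0 + 3.9732 + 2.8016 + 2.1142 + 1.6416 + 0.9417 = 11.4723
R0 > 1, so the population is growing.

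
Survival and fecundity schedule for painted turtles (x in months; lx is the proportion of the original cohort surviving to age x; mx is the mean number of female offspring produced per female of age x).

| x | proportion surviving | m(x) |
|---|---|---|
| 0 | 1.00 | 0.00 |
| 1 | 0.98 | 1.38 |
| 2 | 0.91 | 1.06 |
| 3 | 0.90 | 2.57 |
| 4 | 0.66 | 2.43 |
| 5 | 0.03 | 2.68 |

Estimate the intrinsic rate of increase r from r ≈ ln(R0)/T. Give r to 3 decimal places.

R0 = Σ lx·mx = 0 + 1.3524 + 0.9646 + 2.313 + 1.6038 + 0.0804 = 6.3142
Σ x·lx·mx = 17.0378; T = 17.0378/6.3142 = 2.69833…
r ≈ ln(R0)/T = ln(6.3142)/2.69833… = 0.68294… → 0.683

0.683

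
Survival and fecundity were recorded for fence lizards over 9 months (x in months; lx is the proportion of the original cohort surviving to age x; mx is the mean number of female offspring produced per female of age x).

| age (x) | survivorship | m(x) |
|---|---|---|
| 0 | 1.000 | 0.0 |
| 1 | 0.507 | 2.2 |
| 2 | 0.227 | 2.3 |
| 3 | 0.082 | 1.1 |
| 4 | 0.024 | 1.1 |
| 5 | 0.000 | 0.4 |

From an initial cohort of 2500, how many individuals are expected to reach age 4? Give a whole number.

60

Expected survivors = N0 · l_4 = 2500 × 0.024 = 60 → 60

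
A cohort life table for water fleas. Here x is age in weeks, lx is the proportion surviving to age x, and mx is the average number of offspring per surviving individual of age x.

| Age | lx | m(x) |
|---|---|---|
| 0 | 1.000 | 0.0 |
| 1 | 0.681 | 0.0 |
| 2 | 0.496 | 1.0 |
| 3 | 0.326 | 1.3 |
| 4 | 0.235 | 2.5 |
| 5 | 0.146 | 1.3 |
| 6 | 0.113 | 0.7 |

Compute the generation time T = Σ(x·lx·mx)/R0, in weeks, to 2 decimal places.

3.40

lx·mx: 0, 0, 0.496, 0.4238, 0.5875, 0.1898, 0.0791 → R0 = 1.7762
x·lx·mx: 0, 0, 0.992, 1.2714, 2.35, 0.949, 0.4746 → Σ = 6.037
T = 6.037 / 1.7762 = 3.398829… → 3.40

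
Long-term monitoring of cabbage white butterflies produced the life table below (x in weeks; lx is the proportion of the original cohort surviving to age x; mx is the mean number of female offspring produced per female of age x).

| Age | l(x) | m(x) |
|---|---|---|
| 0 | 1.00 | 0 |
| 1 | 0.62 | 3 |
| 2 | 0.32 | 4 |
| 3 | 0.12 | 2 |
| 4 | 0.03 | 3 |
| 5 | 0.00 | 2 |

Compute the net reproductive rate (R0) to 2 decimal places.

3.47

lx·mx by age: 0, 1.86, 1.28, 0.24, 0.09, 0
R0 = Σ lx·mx = 3.47 → 3.47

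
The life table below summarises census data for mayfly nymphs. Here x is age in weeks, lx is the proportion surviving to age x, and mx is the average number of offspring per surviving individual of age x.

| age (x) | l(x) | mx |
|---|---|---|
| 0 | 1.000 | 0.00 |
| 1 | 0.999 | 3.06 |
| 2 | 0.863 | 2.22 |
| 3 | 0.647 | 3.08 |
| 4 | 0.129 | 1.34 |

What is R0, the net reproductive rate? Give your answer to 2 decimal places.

7.14

lx·mx by age: 0, 3.05694, 1.91586, 1.99276, 0.17286
R0 = Σ lx·mx = 7.13842 → 7.14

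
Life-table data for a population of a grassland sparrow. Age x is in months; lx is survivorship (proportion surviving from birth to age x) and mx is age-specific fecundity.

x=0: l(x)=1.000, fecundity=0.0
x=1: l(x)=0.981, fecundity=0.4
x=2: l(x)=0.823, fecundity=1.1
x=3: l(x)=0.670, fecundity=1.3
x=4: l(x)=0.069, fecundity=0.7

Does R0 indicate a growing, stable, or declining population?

growing

R0 = Σ lx·mx = 0 + 0.3924 + 0.9053 + 0.871 + 0.0483 = 2.217
R0 > 1, so the population is growing.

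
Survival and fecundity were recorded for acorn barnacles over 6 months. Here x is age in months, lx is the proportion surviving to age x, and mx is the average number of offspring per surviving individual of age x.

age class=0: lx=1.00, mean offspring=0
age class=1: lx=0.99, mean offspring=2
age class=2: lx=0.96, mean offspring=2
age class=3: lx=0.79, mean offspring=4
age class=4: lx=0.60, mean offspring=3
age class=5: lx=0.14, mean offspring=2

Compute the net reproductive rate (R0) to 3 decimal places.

9.140

lx·mx by age: 0, 1.98, 1.92, 3.16, 1.8, 0.28
R0 = Σ lx·mx = 9.14 → 9.140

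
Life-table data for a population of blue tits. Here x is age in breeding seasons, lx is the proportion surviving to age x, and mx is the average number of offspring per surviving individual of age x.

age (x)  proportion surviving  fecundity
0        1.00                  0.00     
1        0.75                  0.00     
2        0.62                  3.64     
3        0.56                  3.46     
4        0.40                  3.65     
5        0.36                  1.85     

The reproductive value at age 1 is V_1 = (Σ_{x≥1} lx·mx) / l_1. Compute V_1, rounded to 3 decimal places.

lx·mx for x ≥ 1: 0, 2.2568, 1.9376, 1.46, 0.666 → sum = 6.3204
V_1 = 6.3204 / l_1 = 6.3204 / 0.75 = 8.4272 → 8.427

8.427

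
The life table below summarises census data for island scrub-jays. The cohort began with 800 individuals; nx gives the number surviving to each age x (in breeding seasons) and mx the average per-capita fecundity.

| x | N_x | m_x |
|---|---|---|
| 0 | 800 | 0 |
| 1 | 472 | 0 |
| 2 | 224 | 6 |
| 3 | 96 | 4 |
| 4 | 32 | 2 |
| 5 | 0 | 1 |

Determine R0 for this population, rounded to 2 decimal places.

2.24

lx = nx/n0 = nx/800: 1, 0.59, 0.28, 0.12, 0.04, 0
lx·mx by age: 0, 0, 1.68, 0.48, 0.08, 0
R0 = Σ lx·mx = 2.24 → 2.24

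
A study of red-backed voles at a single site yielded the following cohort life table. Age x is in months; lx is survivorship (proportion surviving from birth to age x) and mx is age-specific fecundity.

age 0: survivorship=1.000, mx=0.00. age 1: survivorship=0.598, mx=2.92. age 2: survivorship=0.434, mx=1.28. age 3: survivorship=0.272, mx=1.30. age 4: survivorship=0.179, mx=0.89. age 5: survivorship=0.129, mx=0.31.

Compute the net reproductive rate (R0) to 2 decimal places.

lx·mx by age: 0, 1.74616, 0.55552, 0.3536, 0.15931, 0.03999
R0 = Σ lx·mx = 2.85458 → 2.85

2.85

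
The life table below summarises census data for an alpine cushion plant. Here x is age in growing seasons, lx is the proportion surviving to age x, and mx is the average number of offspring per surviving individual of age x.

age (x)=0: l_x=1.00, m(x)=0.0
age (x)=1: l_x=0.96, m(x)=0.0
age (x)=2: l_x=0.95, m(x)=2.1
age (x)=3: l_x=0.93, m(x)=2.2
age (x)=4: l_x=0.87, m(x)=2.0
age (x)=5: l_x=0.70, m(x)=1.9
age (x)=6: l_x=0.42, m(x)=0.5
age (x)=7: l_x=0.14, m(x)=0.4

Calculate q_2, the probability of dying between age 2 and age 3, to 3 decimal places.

0.021

q_2 = (l_2 − l_3) / l_2 = (0.95 − 0.93) / 0.95
     = 0.02 / 0.95 = 0.021053… → 0.021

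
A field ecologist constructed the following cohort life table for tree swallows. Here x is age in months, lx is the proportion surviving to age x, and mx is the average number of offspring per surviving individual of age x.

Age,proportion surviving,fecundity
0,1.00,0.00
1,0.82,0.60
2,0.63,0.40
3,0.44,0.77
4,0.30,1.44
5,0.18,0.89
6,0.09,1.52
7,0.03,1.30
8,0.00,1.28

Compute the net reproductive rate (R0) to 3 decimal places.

1.851

lx·mx by age: 0, 0.492, 0.252, 0.3388, 0.432, 0.1602, 0.1368, 0.039, 0
R0 = Σ lx·mx = 1.8508 → 1.851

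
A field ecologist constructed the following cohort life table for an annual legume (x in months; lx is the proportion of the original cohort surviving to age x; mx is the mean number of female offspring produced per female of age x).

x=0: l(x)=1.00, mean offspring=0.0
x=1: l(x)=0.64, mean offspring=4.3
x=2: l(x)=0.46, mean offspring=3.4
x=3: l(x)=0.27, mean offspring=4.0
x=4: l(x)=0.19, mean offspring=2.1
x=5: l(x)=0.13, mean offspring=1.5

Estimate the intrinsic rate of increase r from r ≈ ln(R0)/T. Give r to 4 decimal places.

R0 = Σ lx·mx = 0 + 2.752 + 1.564 + 1.08 + 0.399 + 0.195 = 5.99
Σ x·lx·mx = 11.691; T = 11.691/5.99 = 1.95175…
r ≈ ln(R0)/T = ln(5.99)/1.95175… = 0.917171… → 0.9172

0.9172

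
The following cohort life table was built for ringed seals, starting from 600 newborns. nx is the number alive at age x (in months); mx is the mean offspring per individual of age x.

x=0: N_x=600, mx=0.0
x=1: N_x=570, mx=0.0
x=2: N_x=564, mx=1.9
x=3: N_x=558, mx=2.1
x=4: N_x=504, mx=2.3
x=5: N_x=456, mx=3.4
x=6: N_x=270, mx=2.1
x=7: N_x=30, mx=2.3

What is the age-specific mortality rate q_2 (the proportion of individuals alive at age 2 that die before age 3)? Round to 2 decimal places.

0.01

lx = nx/n0 = nx/600: 1, 0.95, 0.94, 0.93, 0.84, 0.76, 0.45, 0.05
q_2 = (l_2 − l_3) / l_2 = (0.94 − 0.93) / 0.94
     = 0.01 / 0.94 = 0.010638… → 0.01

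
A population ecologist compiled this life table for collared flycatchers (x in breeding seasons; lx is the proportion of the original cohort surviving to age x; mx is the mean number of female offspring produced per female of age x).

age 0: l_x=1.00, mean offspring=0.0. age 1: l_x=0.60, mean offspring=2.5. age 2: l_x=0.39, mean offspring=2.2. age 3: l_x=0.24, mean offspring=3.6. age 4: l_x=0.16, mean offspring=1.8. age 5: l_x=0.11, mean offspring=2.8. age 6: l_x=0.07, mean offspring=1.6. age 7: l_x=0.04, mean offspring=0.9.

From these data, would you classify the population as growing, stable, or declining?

growing

R0 = Σ lx·mx = 0 + 1.5 + 0.858 + 0.864 + 0.288 + 0.308 + 0.112 + 0.036 = 3.966
R0 > 1, so the population is growing.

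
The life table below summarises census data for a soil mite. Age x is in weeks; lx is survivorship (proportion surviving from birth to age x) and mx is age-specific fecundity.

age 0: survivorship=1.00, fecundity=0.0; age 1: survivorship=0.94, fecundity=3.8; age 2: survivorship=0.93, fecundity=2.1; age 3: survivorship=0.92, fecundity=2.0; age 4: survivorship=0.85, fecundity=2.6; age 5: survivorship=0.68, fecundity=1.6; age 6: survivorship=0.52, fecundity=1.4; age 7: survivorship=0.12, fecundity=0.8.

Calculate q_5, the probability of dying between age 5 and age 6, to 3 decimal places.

0.235

q_5 = (l_5 − l_6) / l_5 = (0.68 − 0.52) / 0.68
     = 0.16 / 0.68 = 0.235294… → 0.235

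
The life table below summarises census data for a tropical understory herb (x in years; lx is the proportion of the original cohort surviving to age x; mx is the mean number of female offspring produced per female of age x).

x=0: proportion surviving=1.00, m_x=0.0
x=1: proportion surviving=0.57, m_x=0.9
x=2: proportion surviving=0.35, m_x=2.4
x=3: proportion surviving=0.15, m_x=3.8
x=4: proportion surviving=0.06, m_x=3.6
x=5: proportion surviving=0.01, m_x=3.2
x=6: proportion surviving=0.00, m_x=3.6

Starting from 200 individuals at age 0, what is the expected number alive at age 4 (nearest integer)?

12

Expected survivors = N0 · l_4 = 200 × 0.06 = 12 → 12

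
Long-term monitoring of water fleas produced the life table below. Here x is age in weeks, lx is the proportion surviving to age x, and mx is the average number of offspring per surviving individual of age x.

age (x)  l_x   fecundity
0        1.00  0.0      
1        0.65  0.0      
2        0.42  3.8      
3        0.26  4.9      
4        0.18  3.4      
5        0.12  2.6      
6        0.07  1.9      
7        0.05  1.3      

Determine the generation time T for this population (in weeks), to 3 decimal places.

lx·mx: 0, 0, 1.596, 1.274, 0.612, 0.312, 0.133, 0.065 → R0 = 3.992
x·lx·mx: 0, 0, 3.192, 3.822, 2.448, 1.56, 0.798, 0.455 → Σ = 12.275
T = 12.275 / 3.992 = 3.0749… → 3.075

3.075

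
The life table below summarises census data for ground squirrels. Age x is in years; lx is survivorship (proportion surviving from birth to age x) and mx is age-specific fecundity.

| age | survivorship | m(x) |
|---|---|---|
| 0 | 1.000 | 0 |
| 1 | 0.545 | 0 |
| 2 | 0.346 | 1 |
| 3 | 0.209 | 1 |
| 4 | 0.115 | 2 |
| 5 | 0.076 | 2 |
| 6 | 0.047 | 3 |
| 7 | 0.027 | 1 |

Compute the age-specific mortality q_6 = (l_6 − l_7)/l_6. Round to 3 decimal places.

q_6 = (l_6 − l_7) / l_6 = (0.047 − 0.027) / 0.047
     = 0.02 / 0.047 = 0.425532… → 0.426

0.426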